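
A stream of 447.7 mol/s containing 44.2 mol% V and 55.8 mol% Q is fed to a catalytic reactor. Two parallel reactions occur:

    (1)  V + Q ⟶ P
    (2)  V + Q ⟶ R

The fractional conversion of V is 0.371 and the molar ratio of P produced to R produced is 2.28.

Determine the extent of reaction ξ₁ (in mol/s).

Conversion of V: V consumed = 0.371 × 197.9 = 73.41 mol/s = 1ξ₁ + 1ξ₂.
Selectivity: 1ξ₁ / (1ξ₂) = 2.28 → ξ₁ = 2.28 ξ₂.
Substitute: (1·2.28 + 1) ξ₂ = 73.41 → ξ₂ = 22.38 mol/s, ξ₁ = 51.03 mol/s.
Outlet amounts (n = n₀ + Σ ν·ξ):
  V: 197.9 − 1(51.03) − 1(22.38) = 124.5
  Q: 249.8 − 1(51.03) − 1(22.38) = 176.4
  P: 0 + 1(51.03) = 51.03
  R: 0 + 1(22.38) = 22.38

ξ₁ = 51 mol/s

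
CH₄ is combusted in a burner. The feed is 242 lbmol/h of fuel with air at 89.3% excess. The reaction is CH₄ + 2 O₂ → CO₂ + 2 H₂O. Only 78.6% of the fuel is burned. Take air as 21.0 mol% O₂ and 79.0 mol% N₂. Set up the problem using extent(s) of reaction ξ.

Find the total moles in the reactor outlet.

Stoichiometric O₂ = 2 × 242 = 484 lbmol/h; O₂ fed = 484 × 1.893 = 916.2 lbmol/h.
N₂ fed = 916.2 × 79/21 = 3447 lbmol/h.
Fuel reacted = 0.786 × 242 → ξ = 190.2 lbmol/h.
Outlet (n = n₀ + ν ξ):
  CH₄: 242 − 1(190.2) = 51.79
  O₂: 916.2 − 2(190.2) = 535.8
  N₂: 3447 (inert)
  CO₂: 0 + 1(190.2) = 190.2
  H₂O: 0 + 2(190.2) = 380.4
Total out = 51.79 + 535.8 + 3447 + 190.2 + 380.4 = 4605 lbmol/h.

4600 lbmol/h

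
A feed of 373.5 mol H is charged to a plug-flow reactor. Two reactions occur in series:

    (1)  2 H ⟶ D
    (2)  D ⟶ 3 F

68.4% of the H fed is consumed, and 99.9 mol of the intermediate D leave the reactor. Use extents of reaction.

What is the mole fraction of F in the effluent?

Conversion of H: H consumed = 2ξ₁ = 0.684 × 373.5 → ξ₁ = 127.7 mol.
D balance: n_D = 0 + 1ξ₁ − 1ξ₂ = 99.9 → ξ₂ = (1·127.7 − 99.9)/1 = 27.84 mol.
Outlet amounts (n = n₀ + Σ ν·ξ):
  H: 373.5 − 2(127.7) = 118
  D: 0 + 1(127.7) − 1(27.84) = 99.9
  F: 0 + 3(27.84) = 83.51
Total out = 301.4 mol; y_F = 83.51 / 301.4 = 0.277.

0.277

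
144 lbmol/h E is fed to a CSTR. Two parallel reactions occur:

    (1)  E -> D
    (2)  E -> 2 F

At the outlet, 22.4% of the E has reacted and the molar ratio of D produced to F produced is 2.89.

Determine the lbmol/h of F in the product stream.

9.52 lbmol/h

Conversion of E: E consumed = 0.224 × 144 = 32.26 lbmol/h = 1ξ₁ + 1ξ₂.
Selectivity: 1ξ₁ / (2ξ₂) = 2.89 → ξ₁ = 5.78 ξ₂.
Substitute: (1·5.78 + 1) ξ₂ = 32.26 → ξ₂ = 4.758 lbmol/h, ξ₁ = 27.5 lbmol/h.
Outlet amounts (n = n₀ + Σ ν·ξ):
  E: 144 − 1(27.5) − 1(4.758) = 111.7
  D: 0 + 1(27.5) = 27.5
  F: 0 + 2(4.758) = 9.515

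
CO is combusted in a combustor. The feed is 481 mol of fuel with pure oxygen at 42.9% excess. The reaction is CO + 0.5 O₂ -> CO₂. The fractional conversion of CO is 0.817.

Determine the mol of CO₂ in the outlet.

Stoichiometric O₂ = 0.5 × 481 = 240.5 mol; O₂ fed = 240.5 × 1.429 = 343.7 mol.
Fuel reacted = 0.817 × 481 → ξ = 393 mol.
Outlet (n = n₀ + ν ξ):
  CO: 481 − 1(393) = 88.02
  O₂: 343.7 − 0.5(393) = 147.2
  CO₂: 0 + 1(393) = 393

393 mol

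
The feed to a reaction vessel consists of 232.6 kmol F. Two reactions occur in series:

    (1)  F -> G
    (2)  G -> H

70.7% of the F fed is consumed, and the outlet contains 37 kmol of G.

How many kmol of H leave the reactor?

Conversion of F: F consumed = 1ξ₁ = 0.707 × 232.6 → ξ₁ = 164.4 kmol.
G balance: n_G = 0 + 1ξ₁ − 1ξ₂ = 37 → ξ₂ = (1·164.4 − 37)/1 = 127.4 kmol.
Outlet amounts (n = n₀ + Σ ν·ξ):
  F: 232.6 − 1(164.4) = 68.15
  G: 0 + 1(164.4) − 1(127.4) = 37
  H: 0 + 1(127.4) = 127.4

127 kmol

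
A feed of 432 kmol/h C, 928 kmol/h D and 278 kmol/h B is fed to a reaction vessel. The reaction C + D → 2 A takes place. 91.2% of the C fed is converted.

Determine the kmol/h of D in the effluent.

C reacted = 0.912 × 432 = 394 kmol/h; ν_C = −1, so ξ = 394/1 = 394 kmol/h.
Outlet amounts (n = n₀ + ν ξ):
  C: 432 − 1(394) = 38.02
  D: 928 − 1(394) = 534
  A: 0 + 2(394) = 788
  B: 278 (inert)

534 kmol/h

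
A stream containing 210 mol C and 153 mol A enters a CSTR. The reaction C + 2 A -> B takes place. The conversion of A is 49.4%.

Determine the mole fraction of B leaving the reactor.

0.131

A reacted = 0.494 × 153 = 75.58 mol; ν_A = −2, so ξ = 75.58/2 = 37.79 mol.
Outlet amounts (n = n₀ + ν ξ):
  C: 210 − 1(37.79) = 172.2
  A: 153 − 2(37.79) = 77.42
  B: 0 + 1(37.79) = 37.79
Total out = 287.4 mol; y_B = 37.79 / 287.4 = 0.1315.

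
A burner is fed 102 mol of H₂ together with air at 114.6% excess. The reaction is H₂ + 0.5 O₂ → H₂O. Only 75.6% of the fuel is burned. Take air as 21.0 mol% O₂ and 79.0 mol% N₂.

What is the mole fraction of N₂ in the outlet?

0.704

Stoichiometric O₂ = 0.5 × 102 = 51 mol; O₂ fed = 51 × 2.146 = 109.4 mol.
N₂ fed = 109.4 × 79/21 = 411.7 mol.
Fuel reacted = 0.756 × 102 → ξ = 77.11 mol.
Outlet (n = n₀ + ν ξ):
  H₂: 102 − 1(77.11) = 24.89
  O₂: 109.4 − 0.5(77.11) = 70.89
  N₂: 411.7 (inert)
  H₂O: 0 + 1(77.11) = 77.11
Total out = 584.6 mol; y_N₂ = 411.7 / 584.6 = 0.7043.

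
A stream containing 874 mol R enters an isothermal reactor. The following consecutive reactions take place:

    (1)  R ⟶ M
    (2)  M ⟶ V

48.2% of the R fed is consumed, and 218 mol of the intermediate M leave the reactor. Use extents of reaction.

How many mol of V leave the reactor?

Conversion of R: R consumed = 1ξ₁ = 0.482 × 874 → ξ₁ = 421.3 mol.
M balance: n_M = 0 + 1ξ₁ − 1ξ₂ = 218 → ξ₂ = (1·421.3 − 218)/1 = 203.3 mol.
Outlet amounts (n = n₀ + Σ ν·ξ):
  R: 874 − 1(421.3) = 452.7
  M: 0 + 1(421.3) − 1(203.3) = 218
  V: 0 + 1(203.3) = 203.3

203 mol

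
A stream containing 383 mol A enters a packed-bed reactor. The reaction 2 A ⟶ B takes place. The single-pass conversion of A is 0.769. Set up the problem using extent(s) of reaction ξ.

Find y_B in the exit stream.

0.625

A reacted = 0.769 × 383 = 294.5 mol; ν_A = −2, so ξ = 294.5/2 = 147.3 mol.
Outlet amounts (n = n₀ + ν ξ):
  A: 383 − 2(147.3) = 88.47
  B: 0 + 1(147.3) = 147.3
Total out = 235.7 mol; y_B = 147.3 / 235.7 = 0.6247.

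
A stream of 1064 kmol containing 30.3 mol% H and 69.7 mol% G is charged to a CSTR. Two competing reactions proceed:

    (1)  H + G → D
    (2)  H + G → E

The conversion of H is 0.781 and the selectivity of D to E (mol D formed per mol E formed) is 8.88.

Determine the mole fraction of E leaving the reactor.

Conversion of H: H consumed = 0.781 × 322.4 = 251.8 kmol = 1ξ₁ + 1ξ₂.
Selectivity: 1ξ₁ / (1ξ₂) = 8.88 → ξ₁ = 8.88 ξ₂.
Substitute: (1·8.88 + 1) ξ₂ = 251.8 → ξ₂ = 25.48 kmol, ξ₁ = 226.3 kmol.
Outlet amounts (n = n₀ + Σ ν·ξ):
  H: 322.4 − 1(226.3) − 1(25.48) = 70.6
  G: 741.6 − 1(226.3) − 1(25.48) = 489.8
  D: 0 + 1(226.3) = 226.3
  E: 0 + 1(25.48) = 25.48
Total out = 812.2 kmol; y_E = 25.48 / 812.2 = 0.03138.

0.0314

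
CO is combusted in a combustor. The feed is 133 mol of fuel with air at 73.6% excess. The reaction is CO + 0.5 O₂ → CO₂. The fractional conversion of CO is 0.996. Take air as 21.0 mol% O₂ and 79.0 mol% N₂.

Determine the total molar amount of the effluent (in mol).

Stoichiometric O₂ = 0.5 × 133 = 66.5 mol; O₂ fed = 66.5 × 1.736 = 115.4 mol.
N₂ fed = 115.4 × 79/21 = 434.3 mol.
Fuel reacted = 0.996 × 133 → ξ = 132.5 mol.
Outlet (n = n₀ + ν ξ):
  CO: 133 − 1(132.5) = 0.532
  O₂: 115.4 − 0.5(132.5) = 49.21
  N₂: 434.3 (inert)
  CO₂: 0 + 1(132.5) = 132.5
Total out = 0.532 + 49.21 + 434.3 + 132.5 = 616.5 mol.

616 mol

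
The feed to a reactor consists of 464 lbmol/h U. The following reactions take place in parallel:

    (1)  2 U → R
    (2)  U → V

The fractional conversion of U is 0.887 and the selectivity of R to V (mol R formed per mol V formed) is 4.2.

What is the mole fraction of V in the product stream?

Conversion of U: U consumed = 0.887 × 464 = 411.6 lbmol/h = 2ξ₁ + 1ξ₂.
Selectivity: 1ξ₁ / (1ξ₂) = 4.2 → ξ₁ = 4.2 ξ₂.
Substitute: (2·4.2 + 1) ξ₂ = 411.6 → ξ₂ = 43.78 lbmol/h, ξ₁ = 183.9 lbmol/h.
Outlet amounts (n = n₀ + Σ ν·ξ):
  U: 464 − 2(183.9) − 1(43.78) = 52.43
  R: 0 + 1(183.9) = 183.9
  V: 0 + 1(43.78) = 43.78
Total out = 280.1 lbmol/h; y_V = 43.78 / 280.1 = 0.1563.

0.156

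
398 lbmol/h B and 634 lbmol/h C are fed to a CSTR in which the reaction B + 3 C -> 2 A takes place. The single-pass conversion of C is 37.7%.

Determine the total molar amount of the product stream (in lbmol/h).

873 lbmol/h

C reacted = 0.377 × 634 = 239 lbmol/h; ν_C = −3, so ξ = 239/3 = 79.67 lbmol/h.
Outlet amounts (n = n₀ + ν ξ):
  B: 398 − 1(79.67) = 318.3
  C: 634 − 3(79.67) = 395
  A: 0 + 2(79.67) = 159.3
Total out = 318.3 + 395 + 159.3 = 872.7 lbmol/h.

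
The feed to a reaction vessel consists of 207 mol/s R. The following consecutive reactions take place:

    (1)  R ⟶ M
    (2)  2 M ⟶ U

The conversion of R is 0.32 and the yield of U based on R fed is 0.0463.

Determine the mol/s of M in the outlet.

Conversion of R: R consumed = 1ξ₁ = 0.32 × 207 → ξ₁ = 66.24 mol/s.
Yield of U: 1ξ₂ / 207 = 0.0463 → ξ₂ = 9.584 mol/s.
Outlet amounts (n = n₀ + Σ ν·ξ):
  R: 207 − 1(66.24) = 140.8
  M: 0 + 1(66.24) − 2(9.584) = 47.07
  U: 0 + 1(9.584) = 9.584

47.1 mol/s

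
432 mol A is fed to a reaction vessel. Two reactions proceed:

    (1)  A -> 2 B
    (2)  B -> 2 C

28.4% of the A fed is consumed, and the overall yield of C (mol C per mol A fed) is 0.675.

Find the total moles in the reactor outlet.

Conversion of A: A consumed = 1ξ₁ = 0.284 × 432 → ξ₁ = 122.7 mol.
Yield of C: 2ξ₂ / 432 = 0.675 → ξ₂ = 145.8 mol.
Outlet amounts (n = n₀ + Σ ν·ξ):
  A: 432 − 1(122.7) = 309.3
  B: 0 + 2(122.7) − 1(145.8) = 99.58
  C: 0 + 2(145.8) = 291.6
Total out = 309.3 + 99.58 + 291.6 = 700.5 mol.

700 mol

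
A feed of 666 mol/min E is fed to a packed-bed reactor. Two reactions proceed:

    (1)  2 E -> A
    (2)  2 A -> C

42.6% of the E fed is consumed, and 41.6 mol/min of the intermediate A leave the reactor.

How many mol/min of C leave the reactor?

50.1 mol/min

Conversion of E: E consumed = 2ξ₁ = 0.426 × 666 → ξ₁ = 141.9 mol/min.
A balance: n_A = 0 + 1ξ₁ − 2ξ₂ = 41.6 → ξ₂ = (1·141.9 − 41.6)/2 = 50.13 mol/min.
Outlet amounts (n = n₀ + Σ ν·ξ):
  E: 666 − 2(141.9) = 382.3
  A: 0 + 1(141.9) − 2(50.13) = 41.6
  C: 0 + 1(50.13) = 50.13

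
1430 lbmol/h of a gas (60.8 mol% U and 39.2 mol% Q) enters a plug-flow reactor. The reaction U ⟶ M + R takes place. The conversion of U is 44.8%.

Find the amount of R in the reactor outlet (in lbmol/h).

390 lbmol/h

U reacted = 0.448 × 869.4 = 389.5 lbmol/h; ν_U = −1, so ξ = 389.5/1 = 389.5 lbmol/h.
Outlet amounts (n = n₀ + ν ξ):
  U: 869.4 − 1(389.5) = 479.9
  M: 0 + 1(389.5) = 389.5
  R: 0 + 1(389.5) = 389.5
  Q: 560.6 (inert)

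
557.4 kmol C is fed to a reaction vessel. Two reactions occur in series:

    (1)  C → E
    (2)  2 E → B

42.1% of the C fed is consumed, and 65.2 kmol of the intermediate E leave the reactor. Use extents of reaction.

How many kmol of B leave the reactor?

Conversion of C: C consumed = 1ξ₁ = 0.421 × 557.4 → ξ₁ = 234.7 kmol.
E balance: n_E = 0 + 1ξ₁ − 2ξ₂ = 65.2 → ξ₂ = (1·234.7 − 65.2)/2 = 84.73 kmol.
Outlet amounts (n = n₀ + Σ ν·ξ):
  C: 557.4 − 1(234.7) = 322.7
  E: 0 + 1(234.7) − 2(84.73) = 65.2
  B: 0 + 1(84.73) = 84.73

84.7 kmol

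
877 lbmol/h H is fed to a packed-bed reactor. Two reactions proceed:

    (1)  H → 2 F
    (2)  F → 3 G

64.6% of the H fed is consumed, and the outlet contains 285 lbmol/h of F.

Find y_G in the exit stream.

Conversion of H: H consumed = 1ξ₁ = 0.646 × 877 → ξ₁ = 566.5 lbmol/h.
F balance: n_F = 0 + 2ξ₁ − 1ξ₂ = 285 → ξ₂ = (2·566.5 − 285)/1 = 848.1 lbmol/h.
Outlet amounts (n = n₀ + Σ ν·ξ):
  H: 877 − 1(566.5) = 310.5
  F: 0 + 2(566.5) − 1(848.1) = 285
  G: 0 + 3(848.1) = 2544
Total out = 3140 lbmol/h; y_G = 2544 / 3140 = 0.8103.

0.81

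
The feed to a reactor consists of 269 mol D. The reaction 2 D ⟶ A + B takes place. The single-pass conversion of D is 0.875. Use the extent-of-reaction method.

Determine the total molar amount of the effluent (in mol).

D reacted = 0.875 × 269 = 235.4 mol; ν_D = −2, so ξ = 235.4/2 = 117.7 mol.
Outlet amounts (n = n₀ + ν ξ):
  D: 269 − 2(117.7) = 33.62
  A: 0 + 1(117.7) = 117.7
  B: 0 + 1(117.7) = 117.7
Total out = 33.62 + 117.7 + 117.7 = 269 mol.

269 mol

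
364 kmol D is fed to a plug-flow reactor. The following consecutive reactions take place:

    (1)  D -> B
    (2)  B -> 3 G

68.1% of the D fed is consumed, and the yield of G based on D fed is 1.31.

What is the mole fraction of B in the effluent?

Conversion of D: D consumed = 1ξ₁ = 0.681 × 364 → ξ₁ = 247.9 kmol.
Yield of G: 3ξ₂ / 364 = 1.31 → ξ₂ = 158.9 kmol.
Outlet amounts (n = n₀ + Σ ν·ξ):
  D: 364 − 1(247.9) = 116.1
  B: 0 + 1(247.9) − 1(158.9) = 88.94
  G: 0 + 3(158.9) = 476.8
Total out = 681.9 kmol; y_B = 88.94 / 681.9 = 0.1304.

0.13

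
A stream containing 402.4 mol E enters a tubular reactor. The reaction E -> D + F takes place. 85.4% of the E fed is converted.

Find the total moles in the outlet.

746 mol

E reacted = 0.854 × 402.4 = 343.6 mol; ν_E = −1, so ξ = 343.6/1 = 343.6 mol.
Outlet amounts (n = n₀ + ν ξ):
  E: 402.4 − 1(343.6) = 58.75
  D: 0 + 1(343.6) = 343.6
  F: 0 + 1(343.6) = 343.6
Total out = 58.75 + 343.6 + 343.6 = 746 mol.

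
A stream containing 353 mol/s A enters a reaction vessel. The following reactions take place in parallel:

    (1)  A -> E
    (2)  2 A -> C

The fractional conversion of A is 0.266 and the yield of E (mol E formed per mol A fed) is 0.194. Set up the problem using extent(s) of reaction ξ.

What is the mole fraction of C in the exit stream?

0.0373

Yield of E: 1ξ₁ / 353 = 0.194 → ξ₁ = 68.48 mol/s.
Conversion of A: 1ξ₁ + 2ξ₂ = 0.266 × 353 = 93.9 → ξ₂ = 12.71 mol/s.
Outlet amounts (n = n₀ + Σ ν·ξ):
  A: 353 − 1(68.48) − 2(12.71) = 259.1
  E: 0 + 1(68.48) = 68.48
  C: 0 + 1(12.71) = 12.71
Total out = 340.3 mol/s; y_C = 12.71 / 340.3 = 0.03734.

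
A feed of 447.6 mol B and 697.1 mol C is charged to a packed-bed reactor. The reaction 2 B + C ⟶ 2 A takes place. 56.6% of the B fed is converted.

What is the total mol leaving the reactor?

B reacted = 0.566 × 447.6 = 253.3 mol; ν_B = −2, so ξ = 253.3/2 = 126.7 mol.
Outlet amounts (n = n₀ + ν ξ):
  B: 447.6 − 2(126.7) = 194.3
  C: 697.1 − 1(126.7) = 570.4
  A: 0 + 2(126.7) = 253.3
Total out = 194.3 + 570.4 + 253.3 = 1018 mol.

1020 mol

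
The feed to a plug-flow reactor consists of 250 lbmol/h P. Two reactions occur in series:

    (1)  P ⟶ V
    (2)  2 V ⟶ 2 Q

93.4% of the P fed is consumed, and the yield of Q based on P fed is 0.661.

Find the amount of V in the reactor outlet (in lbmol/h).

Conversion of P: P consumed = 1ξ₁ = 0.934 × 250 → ξ₁ = 233.5 lbmol/h.
Yield of Q: 2ξ₂ / 250 = 0.661 → ξ₂ = 82.62 lbmol/h.
Outlet amounts (n = n₀ + Σ ν·ξ):
  P: 250 − 1(233.5) = 16.5
  V: 0 + 1(233.5) − 2(82.62) = 68.25
  Q: 0 + 2(82.62) = 165.2

68.2 lbmol/h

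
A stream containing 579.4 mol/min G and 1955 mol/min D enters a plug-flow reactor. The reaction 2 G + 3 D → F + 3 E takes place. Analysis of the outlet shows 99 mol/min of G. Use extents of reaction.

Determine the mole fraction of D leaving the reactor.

0.538

For G: n = n₀ − 2ξ → 99 = 579.4 − 2ξ, giving ξ = 240.2 mol/min.
Outlet amounts (n = n₀ + ν ξ):
  G: 579.4 − 2(240.2) = 99
  D: 1955 − 3(240.2) = 1234
  F: 0 + 1(240.2) = 240.2
  E: 0 + 3(240.2) = 720.6
Total out = 2294 mol/min; y_D = 1234 / 2294 = 0.5381.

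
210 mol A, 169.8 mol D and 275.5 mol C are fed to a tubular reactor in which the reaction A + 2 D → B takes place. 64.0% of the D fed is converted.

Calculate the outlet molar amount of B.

54.3 mol

D reacted = 0.64 × 169.8 = 108.7 mol; ν_D = −2, so ξ = 108.7/2 = 54.34 mol.
Outlet amounts (n = n₀ + ν ξ):
  A: 210 − 1(54.34) = 155.7
  D: 169.8 − 2(54.34) = 61.13
  B: 0 + 1(54.34) = 54.34
  C: 275.5 (inert)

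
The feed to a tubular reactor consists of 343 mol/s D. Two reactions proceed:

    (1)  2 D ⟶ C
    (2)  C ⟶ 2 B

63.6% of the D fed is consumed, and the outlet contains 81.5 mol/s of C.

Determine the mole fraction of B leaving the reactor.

Conversion of D: D consumed = 2ξ₁ = 0.636 × 343 → ξ₁ = 109.1 mol/s.
C balance: n_C = 0 + 1ξ₁ − 1ξ₂ = 81.5 → ξ₂ = (1·109.1 − 81.5)/1 = 27.57 mol/s.
Outlet amounts (n = n₀ + Σ ν·ξ):
  D: 343 − 2(109.1) = 124.9
  C: 0 + 1(109.1) − 1(27.57) = 81.5
  B: 0 + 2(27.57) = 55.15
Total out = 261.5 mol/s; y_B = 55.15 / 261.5 = 0.2109.

0.211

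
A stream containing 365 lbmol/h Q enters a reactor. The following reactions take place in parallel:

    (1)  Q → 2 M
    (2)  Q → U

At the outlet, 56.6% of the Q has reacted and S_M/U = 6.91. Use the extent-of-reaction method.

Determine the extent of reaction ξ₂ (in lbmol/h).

ξ₂ = 46.4 lbmol/h

Conversion of Q: Q consumed = 0.566 × 365 = 206.6 lbmol/h = 1ξ₁ + 1ξ₂.
Selectivity: 2ξ₁ / (1ξ₂) = 6.91 → ξ₁ = 3.455 ξ₂.
Substitute: (1·3.455 + 1) ξ₂ = 206.6 → ξ₂ = 46.37 lbmol/h, ξ₁ = 160.2 lbmol/h.
Outlet amounts (n = n₀ + Σ ν·ξ):
  Q: 365 − 1(160.2) − 1(46.37) = 158.4
  M: 0 + 2(160.2) = 320.4
  U: 0 + 1(46.37) = 46.37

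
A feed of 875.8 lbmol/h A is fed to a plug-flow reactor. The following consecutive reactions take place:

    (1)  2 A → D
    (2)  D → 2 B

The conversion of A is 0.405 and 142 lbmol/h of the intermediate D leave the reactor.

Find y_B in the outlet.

0.0963

Conversion of A: A consumed = 2ξ₁ = 0.405 × 875.8 → ξ₁ = 177.3 lbmol/h.
D balance: n_D = 0 + 1ξ₁ − 1ξ₂ = 142 → ξ₂ = (1·177.3 − 142)/1 = 35.35 lbmol/h.
Outlet amounts (n = n₀ + Σ ν·ξ):
  A: 875.8 − 2(177.3) = 521.1
  D: 0 + 1(177.3) − 1(35.35) = 142
  B: 0 + 2(35.35) = 70.7
Total out = 733.8 lbmol/h; y_B = 70.7 / 733.8 = 0.09635.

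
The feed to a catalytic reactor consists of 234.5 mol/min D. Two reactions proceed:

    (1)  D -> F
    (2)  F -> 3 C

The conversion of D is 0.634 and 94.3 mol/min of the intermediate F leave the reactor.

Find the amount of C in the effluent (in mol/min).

Conversion of D: D consumed = 1ξ₁ = 0.634 × 234.5 → ξ₁ = 148.7 mol/min.
F balance: n_F = 0 + 1ξ₁ − 1ξ₂ = 94.3 → ξ₂ = (1·148.7 − 94.3)/1 = 54.37 mol/min.
Outlet amounts (n = n₀ + Σ ν·ξ):
  D: 234.5 − 1(148.7) = 85.83
  F: 0 + 1(148.7) − 1(54.37) = 94.3
  C: 0 + 3(54.37) = 163.1

163 mol/min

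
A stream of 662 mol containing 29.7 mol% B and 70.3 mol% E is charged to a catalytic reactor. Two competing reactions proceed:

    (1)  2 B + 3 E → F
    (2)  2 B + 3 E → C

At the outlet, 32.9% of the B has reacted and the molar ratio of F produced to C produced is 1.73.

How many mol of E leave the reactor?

Conversion of B: B consumed = 0.329 × 196.6 = 64.69 mol = 2ξ₁ + 2ξ₂.
Selectivity: 1ξ₁ / (1ξ₂) = 1.73 → ξ₁ = 1.73 ξ₂.
Substitute: (2·1.73 + 2) ξ₂ = 64.69 → ξ₂ = 11.85 mol, ξ₁ = 20.5 mol.
Outlet amounts (n = n₀ + Σ ν·ξ):
  B: 196.6 − 2(20.5) − 2(11.85) = 131.9
  E: 465.4 − 3(20.5) − 3(11.85) = 368.4
  F: 0 + 1(20.5) = 20.5
  C: 0 + 1(11.85) = 11.85

368 mol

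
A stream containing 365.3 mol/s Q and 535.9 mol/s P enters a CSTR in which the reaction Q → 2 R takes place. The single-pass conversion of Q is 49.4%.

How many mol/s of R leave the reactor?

Q reacted = 0.494 × 365.3 = 180.5 mol/s; ν_Q = −1, so ξ = 180.5/1 = 180.5 mol/s.
Outlet amounts (n = n₀ + ν ξ):
  Q: 365.3 − 1(180.5) = 184.8
  R: 0 + 2(180.5) = 360.9
  P: 535.9 (inert)

361 mol/s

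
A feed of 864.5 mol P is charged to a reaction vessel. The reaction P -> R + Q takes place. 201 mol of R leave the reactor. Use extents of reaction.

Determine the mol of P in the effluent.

For R: n = n₀ + 1ξ → 201 = 0 + 1ξ, giving ξ = 201 mol.
Outlet amounts (n = n₀ + ν ξ):
  P: 864.5 − 1(201) = 663.5
  R: 0 + 1(201) = 201
  Q: 0 + 1(201) = 201

664 mol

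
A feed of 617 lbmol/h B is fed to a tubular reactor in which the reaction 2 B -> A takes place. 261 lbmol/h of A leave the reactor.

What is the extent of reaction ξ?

For A: n = n₀ + 1ξ → 261 = 0 + 1ξ, giving ξ = 261 lbmol/h.
Outlet amounts (n = n₀ + ν ξ):
  B: 617 − 2(261) = 95
  A: 0 + 1(261) = 261

ξ = 261 lbmol/h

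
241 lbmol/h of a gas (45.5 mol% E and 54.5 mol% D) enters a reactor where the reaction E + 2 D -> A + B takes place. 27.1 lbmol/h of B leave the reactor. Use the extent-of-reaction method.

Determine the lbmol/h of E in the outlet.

82.6 lbmol/h

For B: n = n₀ + 1ξ → 27.1 = 0 + 1ξ, giving ξ = 27.1 lbmol/h.
Outlet amounts (n = n₀ + ν ξ):
  E: 109.7 − 1(27.1) = 82.56
  D: 131.3 − 2(27.1) = 77.14
  A: 0 + 1(27.1) = 27.1
  B: 0 + 1(27.1) = 27.1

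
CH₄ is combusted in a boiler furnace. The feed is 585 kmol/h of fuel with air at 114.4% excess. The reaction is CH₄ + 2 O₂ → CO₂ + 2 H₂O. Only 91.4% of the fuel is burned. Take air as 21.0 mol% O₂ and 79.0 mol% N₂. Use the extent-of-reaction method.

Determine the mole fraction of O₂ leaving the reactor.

Stoichiometric O₂ = 2 × 585 = 1170 kmol/h; O₂ fed = 1170 × 2.144 = 2508 kmol/h.
N₂ fed = 2508 × 79/21 = 9437 kmol/h.
Fuel reacted = 0.914 × 585 → ξ = 534.7 kmol/h.
Outlet (n = n₀ + ν ξ):
  CH₄: 585 − 1(534.7) = 50.31
  O₂: 2508 − 2(534.7) = 1439
  N₂: 9437 (inert)
  CO₂: 0 + 1(534.7) = 534.7
  H₂O: 0 + 2(534.7) = 1069
Total out = 12530 kmol/h; y_O₂ = 1439 / 12530 = 0.1149.

0.115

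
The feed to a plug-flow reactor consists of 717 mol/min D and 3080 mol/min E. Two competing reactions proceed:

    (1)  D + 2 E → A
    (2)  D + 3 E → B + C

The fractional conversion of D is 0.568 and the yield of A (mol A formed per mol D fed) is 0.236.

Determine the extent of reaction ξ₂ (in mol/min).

ξ₂ = 238 mol/min

Yield of A: 1ξ₁ / 717 = 0.236 → ξ₁ = 169.2 mol/min.
Conversion of D: 1ξ₁ + 1ξ₂ = 0.568 × 717 = 407.3 → ξ₂ = 238 mol/min.
Outlet amounts (n = n₀ + Σ ν·ξ):
  D: 717 − 1(169.2) − 1(238) = 309.7
  E: 3080 − 2(169.2) − 3(238) = 2027
  A: 0 + 1(169.2) = 169.2
  B: 0 + 1(238) = 238
  C: 0 + 1(238) = 238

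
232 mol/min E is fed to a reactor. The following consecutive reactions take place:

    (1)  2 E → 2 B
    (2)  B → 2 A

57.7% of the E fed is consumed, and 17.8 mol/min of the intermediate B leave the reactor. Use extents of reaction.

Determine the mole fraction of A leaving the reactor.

Conversion of E: E consumed = 2ξ₁ = 0.577 × 232 → ξ₁ = 66.93 mol/min.
B balance: n_B = 0 + 2ξ₁ − 1ξ₂ = 17.8 → ξ₂ = (2·66.93 − 17.8)/1 = 116.1 mol/min.
Outlet amounts (n = n₀ + Σ ν·ξ):
  E: 232 − 2(66.93) = 98.14
  B: 0 + 2(66.93) − 1(116.1) = 17.8
  A: 0 + 2(116.1) = 232.1
Total out = 348.1 mol/min; y_A = 232.1 / 348.1 = 0.6669.

0.667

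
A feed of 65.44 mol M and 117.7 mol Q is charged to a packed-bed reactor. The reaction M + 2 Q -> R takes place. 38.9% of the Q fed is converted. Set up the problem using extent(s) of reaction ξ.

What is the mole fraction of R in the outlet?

0.167

Q reacted = 0.389 × 117.7 = 45.79 mol; ν_Q = −2, so ξ = 45.79/2 = 22.89 mol.
Outlet amounts (n = n₀ + ν ξ):
  M: 65.44 − 1(22.89) = 42.55
  Q: 117.7 − 2(22.89) = 71.91
  R: 0 + 1(22.89) = 22.89
Total out = 137.4 mol; y_R = 22.89 / 137.4 = 0.1667.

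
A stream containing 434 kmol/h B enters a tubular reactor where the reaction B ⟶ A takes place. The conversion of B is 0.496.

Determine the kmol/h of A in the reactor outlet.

B reacted = 0.496 × 434 = 215.3 kmol/h; ν_B = −1, so ξ = 215.3/1 = 215.3 kmol/h.
Outlet amounts (n = n₀ + ν ξ):
  B: 434 − 1(215.3) = 218.7
  A: 0 + 1(215.3) = 215.3

215 kmol/h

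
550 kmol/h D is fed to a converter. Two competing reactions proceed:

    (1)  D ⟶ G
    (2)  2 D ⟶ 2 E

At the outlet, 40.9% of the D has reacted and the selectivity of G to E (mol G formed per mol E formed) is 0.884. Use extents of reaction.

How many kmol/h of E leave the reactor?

119 kmol/h

Conversion of D: D consumed = 0.409 × 550 = 224.9 kmol/h = 1ξ₁ + 2ξ₂.
Selectivity: 1ξ₁ / (2ξ₂) = 0.884 → ξ₁ = 1.768 ξ₂.
Substitute: (1·1.768 + 2) ξ₂ = 224.9 → ξ₂ = 59.7 kmol/h, ξ₁ = 105.5 kmol/h.
Outlet amounts (n = n₀ + Σ ν·ξ):
  D: 550 − 1(105.5) − 2(59.7) = 325
  G: 0 + 1(105.5) = 105.5
  E: 0 + 2(59.7) = 119.4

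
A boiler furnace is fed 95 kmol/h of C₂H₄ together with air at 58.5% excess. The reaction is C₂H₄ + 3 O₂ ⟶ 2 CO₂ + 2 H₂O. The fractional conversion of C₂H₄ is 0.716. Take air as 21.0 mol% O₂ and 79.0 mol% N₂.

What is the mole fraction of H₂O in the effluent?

Stoichiometric O₂ = 3 × 95 = 285 kmol/h; O₂ fed = 285 × 1.585 = 451.7 kmol/h.
N₂ fed = 451.7 × 79/21 = 1699 kmol/h.
Fuel reacted = 0.716 × 95 → ξ = 68.02 kmol/h.
Outlet (n = n₀ + ν ξ):
  C₂H₄: 95 − 1(68.02) = 26.98
  O₂: 451.7 − 3(68.02) = 247.7
  N₂: 1699 (inert)
  CO₂: 0 + 2(68.02) = 136
  H₂O: 0 + 2(68.02) = 136
Total out = 2246 kmol/h; y_H₂O = 136 / 2246 = 0.06057.

0.0606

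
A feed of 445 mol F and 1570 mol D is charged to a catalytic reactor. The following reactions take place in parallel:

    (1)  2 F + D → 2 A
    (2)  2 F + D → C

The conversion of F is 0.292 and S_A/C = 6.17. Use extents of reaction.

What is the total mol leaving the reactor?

1930 mol

Conversion of F: F consumed = 0.292 × 445 = 129.9 mol = 2ξ₁ + 2ξ₂.
Selectivity: 2ξ₁ / (1ξ₂) = 6.17 → ξ₁ = 3.085 ξ₂.
Substitute: (2·3.085 + 2) ξ₂ = 129.9 → ξ₂ = 15.9 mol, ξ₁ = 49.07 mol.
Outlet amounts (n = n₀ + Σ ν·ξ):
  F: 445 − 2(49.07) − 2(15.9) = 315.1
  D: 1570 − 1(49.07) − 1(15.9) = 1505
  A: 0 + 2(49.07) = 98.13
  C: 0 + 1(15.9) = 15.9
Total out = 315.1 + 1505 + 98.13 + 15.9 = 1934 mol.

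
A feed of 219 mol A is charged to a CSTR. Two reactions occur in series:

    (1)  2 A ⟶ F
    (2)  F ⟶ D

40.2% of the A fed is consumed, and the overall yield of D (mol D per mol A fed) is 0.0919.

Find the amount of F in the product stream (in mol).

23.9 mol

Conversion of A: A consumed = 2ξ₁ = 0.402 × 219 → ξ₁ = 44.02 mol.
Yield of D: 1ξ₂ / 219 = 0.0919 → ξ₂ = 20.13 mol.
Outlet amounts (n = n₀ + Σ ν·ξ):
  A: 219 − 2(44.02) = 131
  F: 0 + 1(44.02) − 1(20.13) = 23.89
  D: 0 + 1(20.13) = 20.13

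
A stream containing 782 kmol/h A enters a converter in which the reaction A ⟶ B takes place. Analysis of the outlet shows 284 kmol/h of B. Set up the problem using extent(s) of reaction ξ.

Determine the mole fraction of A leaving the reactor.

0.637

For B: n = n₀ + 1ξ → 284 = 0 + 1ξ, giving ξ = 284 kmol/h.
Outlet amounts (n = n₀ + ν ξ):
  A: 782 − 1(284) = 498
  B: 0 + 1(284) = 284
Total out = 782 kmol/h; y_A = 498 / 782 = 0.6368.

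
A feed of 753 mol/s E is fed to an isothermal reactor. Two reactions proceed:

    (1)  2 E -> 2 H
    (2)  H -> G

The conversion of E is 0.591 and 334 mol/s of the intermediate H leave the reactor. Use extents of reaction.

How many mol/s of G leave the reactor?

Conversion of E: E consumed = 2ξ₁ = 0.591 × 753 → ξ₁ = 222.5 mol/s.
H balance: n_H = 0 + 2ξ₁ − 1ξ₂ = 334 → ξ₂ = (2·222.5 − 334)/1 = 111 mol/s.
Outlet amounts (n = n₀ + Σ ν·ξ):
  E: 753 − 2(222.5) = 308
  H: 0 + 2(222.5) − 1(111) = 334
  G: 0 + 1(111) = 111

111 mol/s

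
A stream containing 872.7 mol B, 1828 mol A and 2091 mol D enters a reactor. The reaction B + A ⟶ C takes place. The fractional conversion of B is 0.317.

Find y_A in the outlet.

0.344

B reacted = 0.317 × 872.7 = 276.6 mol; ν_B = −1, so ξ = 276.6/1 = 276.6 mol.
Outlet amounts (n = n₀ + ν ξ):
  B: 872.7 − 1(276.6) = 596.1
  A: 1828 − 1(276.6) = 1551
  C: 0 + 1(276.6) = 276.6
  D: 2091 (inert)
Total out = 4515 mol; y_A = 1551 / 4515 = 0.3436.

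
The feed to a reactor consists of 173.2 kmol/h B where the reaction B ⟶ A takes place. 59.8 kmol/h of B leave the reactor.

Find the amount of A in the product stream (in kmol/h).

For B: n = n₀ − 1ξ → 59.8 = 173.2 − 1ξ, giving ξ = 113.4 kmol/h.
Outlet amounts (n = n₀ + ν ξ):
  B: 173.2 − 1(113.4) = 59.8
  A: 0 + 1(113.4) = 113.4

113 kmol/h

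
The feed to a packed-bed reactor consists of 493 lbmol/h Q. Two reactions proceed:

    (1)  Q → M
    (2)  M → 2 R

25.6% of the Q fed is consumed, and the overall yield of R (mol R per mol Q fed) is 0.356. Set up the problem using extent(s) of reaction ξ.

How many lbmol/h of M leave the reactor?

Conversion of Q: Q consumed = 1ξ₁ = 0.256 × 493 → ξ₁ = 126.2 lbmol/h.
Yield of R: 2ξ₂ / 493 = 0.356 → ξ₂ = 87.75 lbmol/h.
Outlet amounts (n = n₀ + Σ ν·ξ):
  Q: 493 − 1(126.2) = 366.8
  M: 0 + 1(126.2) − 1(87.75) = 38.45
  R: 0 + 2(87.75) = 175.5

38.5 lbmol/h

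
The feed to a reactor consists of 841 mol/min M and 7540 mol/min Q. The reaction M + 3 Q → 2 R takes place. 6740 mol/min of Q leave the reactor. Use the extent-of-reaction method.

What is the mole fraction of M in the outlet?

0.0732

For Q: n = n₀ − 3ξ → 6740 = 7540 − 3ξ, giving ξ = 266.7 mol/min.
Outlet amounts (n = n₀ + ν ξ):
  M: 841 − 1(266.7) = 574.3
  Q: 7540 − 3(266.7) = 6740
  R: 0 + 2(266.7) = 533.3
Total out = 7848 mol/min; y_M = 574.3 / 7848 = 0.07319.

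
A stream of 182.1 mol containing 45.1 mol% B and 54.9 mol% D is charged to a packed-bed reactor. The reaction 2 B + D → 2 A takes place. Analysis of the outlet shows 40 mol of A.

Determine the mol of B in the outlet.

For A: n = n₀ + 2ξ → 40 = 0 + 2ξ, giving ξ = 20 mol.
Outlet amounts (n = n₀ + ν ξ):
  B: 82.13 − 2(20) = 42.13
  D: 99.97 − 1(20) = 79.97
  A: 0 + 2(20) = 40

42.1 mol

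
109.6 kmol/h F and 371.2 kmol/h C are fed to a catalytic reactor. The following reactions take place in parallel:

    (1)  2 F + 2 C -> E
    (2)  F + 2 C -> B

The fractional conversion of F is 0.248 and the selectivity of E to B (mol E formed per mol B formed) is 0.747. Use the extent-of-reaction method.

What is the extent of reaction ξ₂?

ξ₂ = 10.9 kmol/h

Conversion of F: F consumed = 0.248 × 109.6 = 27.18 kmol/h = 2ξ₁ + 1ξ₂.
Selectivity: 1ξ₁ / (1ξ₂) = 0.747 → ξ₁ = 0.747 ξ₂.
Substitute: (2·0.747 + 1) ξ₂ = 27.18 → ξ₂ = 10.9 kmol/h, ξ₁ = 8.141 kmol/h.
Outlet amounts (n = n₀ + Σ ν·ξ):
  F: 109.6 − 2(8.141) − 1(10.9) = 82.42
  C: 371.2 − 2(8.141) − 2(10.9) = 333.1
  E: 0 + 1(8.141) = 8.141
  B: 0 + 1(10.9) = 10.9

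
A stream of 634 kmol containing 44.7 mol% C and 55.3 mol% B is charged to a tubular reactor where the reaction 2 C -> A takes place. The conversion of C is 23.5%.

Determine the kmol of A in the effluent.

33.3 kmol

C reacted = 0.235 × 283.4 = 66.6 kmol; ν_C = −2, so ξ = 66.6/2 = 33.3 kmol.
Outlet amounts (n = n₀ + ν ξ):
  C: 283.4 − 2(33.3) = 216.8
  A: 0 + 1(33.3) = 33.3
  B: 350.6 (inert)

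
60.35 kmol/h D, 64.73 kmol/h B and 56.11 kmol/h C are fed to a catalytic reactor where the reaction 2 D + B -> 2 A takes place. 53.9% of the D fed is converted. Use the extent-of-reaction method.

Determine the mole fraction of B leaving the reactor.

0.294

D reacted = 0.539 × 60.35 = 32.53 kmol/h; ν_D = −2, so ξ = 32.53/2 = 16.26 kmol/h.
Outlet amounts (n = n₀ + ν ξ):
  D: 60.35 − 2(16.26) = 27.82
  B: 64.73 − 1(16.26) = 48.47
  A: 0 + 2(16.26) = 32.53
  C: 56.11 (inert)
Total out = 164.9 kmol/h; y_B = 48.47 / 164.9 = 0.2939.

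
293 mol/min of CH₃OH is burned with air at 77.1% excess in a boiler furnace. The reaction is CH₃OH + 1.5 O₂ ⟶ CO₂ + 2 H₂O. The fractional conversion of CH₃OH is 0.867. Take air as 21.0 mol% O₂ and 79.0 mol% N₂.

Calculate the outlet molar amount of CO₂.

254 mol/min

Stoichiometric O₂ = 1.5 × 293 = 439.5 mol/min; O₂ fed = 439.5 × 1.771 = 778.4 mol/min.
N₂ fed = 778.4 × 79/21 = 2928 mol/min.
Fuel reacted = 0.867 × 293 → ξ = 254 mol/min.
Outlet (n = n₀ + ν ξ):
  CH₃OH: 293 − 1(254) = 38.97
  O₂: 778.4 − 1.5(254) = 397.3
  N₂: 2928 (inert)
  CO₂: 0 + 1(254) = 254
  H₂O: 0 + 2(254) = 508.1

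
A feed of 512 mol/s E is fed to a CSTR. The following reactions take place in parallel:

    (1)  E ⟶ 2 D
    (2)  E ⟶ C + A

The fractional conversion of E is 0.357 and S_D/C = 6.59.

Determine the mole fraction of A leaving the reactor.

0.0613

Conversion of E: E consumed = 0.357 × 512 = 182.8 mol/s = 1ξ₁ + 1ξ₂.
Selectivity: 2ξ₁ / (1ξ₂) = 6.59 → ξ₁ = 3.295 ξ₂.
Substitute: (1·3.295 + 1) ξ₂ = 182.8 → ξ₂ = 42.56 mol/s, ξ₁ = 140.2 mol/s.
Outlet amounts (n = n₀ + Σ ν·ξ):
  E: 512 − 1(140.2) − 1(42.56) = 329.2
  D: 0 + 2(140.2) = 280.5
  C: 0 + 1(42.56) = 42.56
  A: 0 + 1(42.56) = 42.56
Total out = 694.8 mol/s; y_A = 42.56 / 694.8 = 0.06125.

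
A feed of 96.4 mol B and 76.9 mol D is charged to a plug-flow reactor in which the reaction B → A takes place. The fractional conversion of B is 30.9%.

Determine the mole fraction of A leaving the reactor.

B reacted = 0.309 × 96.4 = 29.79 mol; ν_B = −1, so ξ = 29.79/1 = 29.79 mol.
Outlet amounts (n = n₀ + ν ξ):
  B: 96.4 − 1(29.79) = 66.61
  A: 0 + 1(29.79) = 29.79
  D: 76.9 (inert)
Total out = 173.3 mol; y_A = 29.79 / 173.3 = 0.1719.

0.172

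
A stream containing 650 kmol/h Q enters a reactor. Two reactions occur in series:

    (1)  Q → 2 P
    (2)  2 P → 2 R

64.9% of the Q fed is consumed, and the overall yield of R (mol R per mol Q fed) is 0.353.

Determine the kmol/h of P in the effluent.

Conversion of Q: Q consumed = 1ξ₁ = 0.649 × 650 → ξ₁ = 421.9 kmol/h.
Yield of R: 2ξ₂ / 650 = 0.353 → ξ₂ = 114.7 kmol/h.
Outlet amounts (n = n₀ + Σ ν·ξ):
  Q: 650 − 1(421.9) = 228.1
  P: 0 + 2(421.9) − 2(114.7) = 614.2
  R: 0 + 2(114.7) = 229.4

614 kmol/h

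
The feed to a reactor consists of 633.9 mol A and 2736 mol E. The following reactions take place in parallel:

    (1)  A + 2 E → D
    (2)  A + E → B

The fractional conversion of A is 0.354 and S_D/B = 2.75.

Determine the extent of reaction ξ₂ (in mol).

ξ₂ = 59.8 mol

Conversion of A: A consumed = 0.354 × 633.9 = 224.4 mol = 1ξ₁ + 1ξ₂.
Selectivity: 1ξ₁ / (1ξ₂) = 2.75 → ξ₁ = 2.75 ξ₂.
Substitute: (1·2.75 + 1) ξ₂ = 224.4 → ξ₂ = 59.84 mol, ξ₁ = 164.6 mol.
Outlet amounts (n = n₀ + Σ ν·ξ):
  A: 633.9 − 1(164.6) − 1(59.84) = 409.5
  E: 2736 − 2(164.6) − 1(59.84) = 2347
  D: 0 + 1(164.6) = 164.6
  B: 0 + 1(59.84) = 59.84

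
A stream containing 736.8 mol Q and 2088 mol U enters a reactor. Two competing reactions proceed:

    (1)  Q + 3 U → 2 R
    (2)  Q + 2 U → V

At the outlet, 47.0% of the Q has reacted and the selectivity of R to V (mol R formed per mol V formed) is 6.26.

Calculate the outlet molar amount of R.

Conversion of Q: Q consumed = 0.47 × 736.8 = 346.3 mol = 1ξ₁ + 1ξ₂.
Selectivity: 2ξ₁ / (1ξ₂) = 6.26 → ξ₁ = 3.13 ξ₂.
Substitute: (1·3.13 + 1) ξ₂ = 346.3 → ξ₂ = 83.85 mol, ξ₁ = 262.4 mol.
Outlet amounts (n = n₀ + Σ ν·ξ):
  Q: 736.8 − 1(262.4) − 1(83.85) = 390.5
  U: 2088 − 3(262.4) − 2(83.85) = 1133
  R: 0 + 2(262.4) = 524.9
  V: 0 + 1(83.85) = 83.85

525 mol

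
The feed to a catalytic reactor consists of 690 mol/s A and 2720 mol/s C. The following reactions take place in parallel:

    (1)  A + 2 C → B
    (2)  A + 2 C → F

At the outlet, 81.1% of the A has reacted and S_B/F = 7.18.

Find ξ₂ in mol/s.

ξ₂ = 68.4 mol/s

Conversion of A: A consumed = 0.811 × 690 = 559.6 mol/s = 1ξ₁ + 1ξ₂.
Selectivity: 1ξ₁ / (1ξ₂) = 7.18 → ξ₁ = 7.18 ξ₂.
Substitute: (1·7.18 + 1) ξ₂ = 559.6 → ξ₂ = 68.41 mol/s, ξ₁ = 491.2 mol/s.
Outlet amounts (n = n₀ + Σ ν·ξ):
  A: 690 − 1(491.2) − 1(68.41) = 130.4
  C: 2720 − 2(491.2) − 2(68.41) = 1601
  B: 0 + 1(491.2) = 491.2
  F: 0 + 1(68.41) = 68.41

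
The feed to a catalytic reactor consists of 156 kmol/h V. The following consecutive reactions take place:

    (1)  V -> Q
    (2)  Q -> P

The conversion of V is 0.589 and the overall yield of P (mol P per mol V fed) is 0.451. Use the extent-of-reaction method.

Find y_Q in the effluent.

Conversion of V: V consumed = 1ξ₁ = 0.589 × 156 → ξ₁ = 91.88 kmol/h.
Yield of P: 1ξ₂ / 156 = 0.451 → ξ₂ = 70.36 kmol/h.
Outlet amounts (n = n₀ + Σ ν·ξ):
  V: 156 − 1(91.88) = 64.12
  Q: 0 + 1(91.88) − 1(70.36) = 21.53
  P: 0 + 1(70.36) = 70.36
Total out = 156 kmol/h; y_Q = 21.53 / 156 = 0.138.

0.138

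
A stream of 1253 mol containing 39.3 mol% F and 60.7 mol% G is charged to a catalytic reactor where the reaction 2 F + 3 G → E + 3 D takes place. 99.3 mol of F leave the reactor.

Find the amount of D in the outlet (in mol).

For F: n = n₀ − 2ξ → 99.3 = 492.4 − 2ξ, giving ξ = 196.6 mol.
Outlet amounts (n = n₀ + ν ξ):
  F: 492.4 − 2(196.6) = 99.3
  G: 760.6 − 3(196.6) = 170.9
  E: 0 + 1(196.6) = 196.6
  D: 0 + 3(196.6) = 589.7

590 mol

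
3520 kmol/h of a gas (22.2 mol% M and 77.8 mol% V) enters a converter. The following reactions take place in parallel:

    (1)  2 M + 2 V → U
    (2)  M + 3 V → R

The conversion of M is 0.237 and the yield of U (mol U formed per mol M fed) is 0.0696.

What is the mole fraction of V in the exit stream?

Yield of U: 1ξ₁ / 781.4 = 0.0696 → ξ₁ = 54.39 kmol/h.
Conversion of M: 2ξ₁ + 1ξ₂ = 0.237 × 781.4 = 185.2 → ξ₂ = 76.42 kmol/h.
Outlet amounts (n = n₀ + Σ ν·ξ):
  M: 781.4 − 2(54.39) − 1(76.42) = 596.2
  V: 2739 − 2(54.39) − 3(76.42) = 2401
  U: 0 + 1(54.39) = 54.39
  R: 0 + 1(76.42) = 76.42
Total out = 3128 kmol/h; y_V = 2401 / 3128 = 0.7675.

0.768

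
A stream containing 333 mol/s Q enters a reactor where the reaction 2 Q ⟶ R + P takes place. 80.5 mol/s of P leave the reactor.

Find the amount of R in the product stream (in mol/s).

For P: n = n₀ + 1ξ → 80.5 = 0 + 1ξ, giving ξ = 80.5 mol/s.
Outlet amounts (n = n₀ + ν ξ):
  Q: 333 − 2(80.5) = 172
  R: 0 + 1(80.5) = 80.5
  P: 0 + 1(80.5) = 80.5

80.5 mol/s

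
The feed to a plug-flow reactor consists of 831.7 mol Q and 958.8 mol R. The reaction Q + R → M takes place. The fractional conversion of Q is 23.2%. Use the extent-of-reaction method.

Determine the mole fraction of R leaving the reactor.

0.479

Q reacted = 0.232 × 831.7 = 193 mol; ν_Q = −1, so ξ = 193/1 = 193 mol.
Outlet amounts (n = n₀ + ν ξ):
  Q: 831.7 − 1(193) = 638.7
  R: 958.8 − 1(193) = 765.8
  M: 0 + 1(193) = 193
Total out = 1598 mol; y_R = 765.8 / 1598 = 0.4794.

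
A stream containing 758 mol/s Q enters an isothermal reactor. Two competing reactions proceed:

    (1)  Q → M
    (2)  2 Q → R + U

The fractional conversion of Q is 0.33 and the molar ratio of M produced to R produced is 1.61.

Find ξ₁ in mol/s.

ξ₁ = 112 mol/s

Conversion of Q: Q consumed = 0.33 × 758 = 250.1 mol/s = 1ξ₁ + 2ξ₂.
Selectivity: 1ξ₁ / (1ξ₂) = 1.61 → ξ₁ = 1.61 ξ₂.
Substitute: (1·1.61 + 2) ξ₂ = 250.1 → ξ₂ = 69.29 mol/s, ξ₁ = 111.6 mol/s.
Outlet amounts (n = n₀ + Σ ν·ξ):
  Q: 758 − 1(111.6) − 2(69.29) = 507.9
  M: 0 + 1(111.6) = 111.6
  R: 0 + 1(69.29) = 69.29
  U: 0 + 1(69.29) = 69.29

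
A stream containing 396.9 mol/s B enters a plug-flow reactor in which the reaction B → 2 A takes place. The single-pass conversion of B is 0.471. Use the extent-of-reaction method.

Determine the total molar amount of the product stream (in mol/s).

584 mol/s

B reacted = 0.471 × 396.9 = 186.9 mol/s; ν_B = −1, so ξ = 186.9/1 = 186.9 mol/s.
Outlet amounts (n = n₀ + ν ξ):
  B: 396.9 − 1(186.9) = 210
  A: 0 + 2(186.9) = 373.9
Total out = 210 + 373.9 = 583.8 mol/s.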